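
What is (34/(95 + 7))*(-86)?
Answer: -86/3 ≈ -28.667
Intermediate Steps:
(34/(95 + 7))*(-86) = (34/102)*(-86) = (34*(1/102))*(-86) = (1/3)*(-86) = -86/3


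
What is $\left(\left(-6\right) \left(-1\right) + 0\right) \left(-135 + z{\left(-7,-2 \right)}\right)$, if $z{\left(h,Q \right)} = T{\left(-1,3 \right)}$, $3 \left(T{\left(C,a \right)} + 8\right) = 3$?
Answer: $-852$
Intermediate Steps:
$T{\left(C,a \right)} = -7$ ($T{\left(C,a \right)} = -8 + \frac{1}{3} \cdot 3 = -8 + 1 = -7$)
$z{\left(h,Q \right)} = -7$
$\left(\left(-6\right) \left(-1\right) + 0\right) \left(-135 + z{\left(-7,-2 \right)}\right) = \left(\left(-6\right) \left(-1\right) + 0\right) \left(-135 - 7\right) = \left(6 + 0\right) \left(-142\right) = 6 \left(-142\right) = -852$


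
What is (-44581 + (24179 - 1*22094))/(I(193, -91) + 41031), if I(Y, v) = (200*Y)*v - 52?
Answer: 42496/3471621 ≈ 0.012241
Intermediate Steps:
I(Y, v) = -52 + 200*Y*v (I(Y, v) = 200*Y*v - 52 = -52 + 200*Y*v)
(-44581 + (24179 - 1*22094))/(I(193, -91) + 41031) = (-44581 + (24179 - 1*22094))/((-52 + 200*193*(-91)) + 41031) = (-44581 + (24179 - 22094))/((-52 - 3512600) + 41031) = (-44581 + 2085)/(-3512652 + 41031) = -42496/(-3471621) = -42496*(-1/3471621) = 42496/3471621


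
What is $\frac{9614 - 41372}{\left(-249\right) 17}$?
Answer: $\frac{10586}{1411} \approx 7.5025$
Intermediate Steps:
$\frac{9614 - 41372}{\left(-249\right) 17} = \frac{9614 - 41372}{-4233} = \left(-31758\right) \left(- \frac{1}{4233}\right) = \frac{10586}{1411}$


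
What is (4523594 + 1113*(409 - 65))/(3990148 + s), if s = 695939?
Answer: 4906466/4686087 ≈ 1.0470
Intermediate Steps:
(4523594 + 1113*(409 - 65))/(3990148 + s) = (4523594 + 1113*(409 - 65))/(3990148 + 695939) = (4523594 + 1113*344)/4686087 = (4523594 + 382872)*(1/4686087) = 4906466*(1/4686087) = 4906466/4686087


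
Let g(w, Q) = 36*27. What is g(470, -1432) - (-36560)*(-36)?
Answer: -1315188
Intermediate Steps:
g(w, Q) = 972
g(470, -1432) - (-36560)*(-36) = 972 - (-36560)*(-36) = 972 - 1*1316160 = 972 - 1316160 = -1315188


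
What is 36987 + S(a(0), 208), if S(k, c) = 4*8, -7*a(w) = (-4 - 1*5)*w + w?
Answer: 37019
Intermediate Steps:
a(w) = 8*w/7 (a(w) = -((-4 - 1*5)*w + w)/7 = -((-4 - 5)*w + w)/7 = -(-9*w + w)/7 = -(-8)*w/7 = 8*w/7)
S(k, c) = 32
36987 + S(a(0), 208) = 36987 + 32 = 37019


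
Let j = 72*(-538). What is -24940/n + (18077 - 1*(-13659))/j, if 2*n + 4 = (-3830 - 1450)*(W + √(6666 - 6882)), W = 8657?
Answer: (-31418640*√6 + 45271485307*I)/(4842*(-11427241*I + 7920*√6)) ≈ -0.8182 - 1.8526e-6*I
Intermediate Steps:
j = -38736
n = -22854482 - 15840*I*√6 (n = -2 + ((-3830 - 1450)*(8657 + √(6666 - 6882)))/2 = -2 + (-5280*(8657 + √(-216)))/2 = -2 + (-5280*(8657 + 6*I*√6))/2 = -2 + (-45708960 - 31680*I*√6)/2 = -2 + (-22854480 - 15840*I*√6) = -22854482 - 15840*I*√6 ≈ -2.2854e+7 - 38800.0*I)
-24940/n + (18077 - 1*(-13659))/j = -24940/(-22854482 - 15840*I*√6) + (18077 - 1*(-13659))/(-38736) = -24940/(-22854482 - 15840*I*√6) + (18077 + 13659)*(-1/38736) = -24940/(-22854482 - 15840*I*√6) + 31736*(-1/38736) = -24940/(-22854482 - 15840*I*√6) - 3967/4842 = -3967/4842 - 24940/(-22854482 - 15840*I*√6)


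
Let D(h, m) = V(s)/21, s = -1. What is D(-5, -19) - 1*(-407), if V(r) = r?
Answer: 8546/21 ≈ 406.95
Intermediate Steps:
D(h, m) = -1/21
D(-5, -19) - 1*(-407) = -1/21 - 1*(-407) = -1/21 + 407 = 8546/21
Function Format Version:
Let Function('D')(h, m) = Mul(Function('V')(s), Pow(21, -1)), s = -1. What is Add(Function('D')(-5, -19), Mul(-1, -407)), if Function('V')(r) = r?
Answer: Rational(8546, 21) ≈ 406.95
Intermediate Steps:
Function('D')(h, m) = Rational(-1, 21) (Function('D')(h, m) = Mul(-1, Pow(21, -1)) = Mul(-1, Rational(1, 21)) = Rational(-1, 21))
Add(Function('D')(-5, -19), Mul(-1, -407)) = Add(Rational(-1, 21), Mul(-1, -407)) = Add(Rational(-1, 21), 407) = Rational(8546, 21)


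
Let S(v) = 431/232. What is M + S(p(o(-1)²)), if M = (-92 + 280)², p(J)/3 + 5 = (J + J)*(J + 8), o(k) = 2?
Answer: 8200239/232 ≈ 35346.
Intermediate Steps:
p(J) = -15 + 6*J*(8 + J) (p(J) = -15 + 3*((J + J)*(J + 8)) = -15 + 3*((2*J)*(8 + J)) = -15 + 3*(2*J*(8 + J)) = -15 + 6*J*(8 + J))
S(v) = 431/232 (S(v) = 431*(1/232) = 431/232)
M = 35344 (M = 188² = 35344)
M + S(p(o(-1)²)) = 35344 + 431/232 = 8200239/232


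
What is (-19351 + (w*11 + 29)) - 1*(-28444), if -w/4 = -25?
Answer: 10222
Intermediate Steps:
w = 100 (w = -4*(-25) = 100)
(-19351 + (w*11 + 29)) - 1*(-28444) = (-19351 + (100*11 + 29)) - 1*(-28444) = (-19351 + (1100 + 29)) + 28444 = (-19351 + 1129) + 28444 = -18222 + 28444 = 10222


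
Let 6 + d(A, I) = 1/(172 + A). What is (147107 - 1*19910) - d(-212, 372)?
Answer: 5088121/40 ≈ 1.2720e+5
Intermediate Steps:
d(A, I) = -6 + 1/(172 + A)
(147107 - 1*19910) - d(-212, 372) = (147107 - 1*19910) - (-1031 - 6*(-212))/(172 - 212) = (147107 - 19910) - (-1031 + 1272)/(-40) = 127197 - (-1)*241/40 = 127197 - 1*(-241/40) = 127197 + 241/40 = 5088121/40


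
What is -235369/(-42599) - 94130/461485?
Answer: 20921883819/3931759903 ≈ 5.3213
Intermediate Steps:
-235369/(-42599) - 94130/461485 = -235369*(-1/42599) - 94130*1/461485 = 235369/42599 - 18826/92297 = 20921883819/3931759903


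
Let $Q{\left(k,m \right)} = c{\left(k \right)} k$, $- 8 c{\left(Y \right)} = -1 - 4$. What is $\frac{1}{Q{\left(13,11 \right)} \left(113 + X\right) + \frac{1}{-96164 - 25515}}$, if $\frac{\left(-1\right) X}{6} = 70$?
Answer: $- \frac{973432}{2428104453} \approx -0.0004009$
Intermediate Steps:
$c{\left(Y \right)} = \frac{5}{8}$ ($c{\left(Y \right)} = - \frac{-1 - 4}{8} = \left(- \frac{1}{8}\right) \left(-5\right) = \frac{5}{8}$)
$Q{\left(k,m \right)} = \frac{5 k}{8}$
$X = -420$ ($X = \left(-6\right) 70 = -420$)
$\frac{1}{Q{\left(13,11 \right)} \left(113 + X\right) + \frac{1}{-96164 - 25515}} = \frac{1}{\frac{5}{8} \cdot 13 \left(113 - 420\right) + \frac{1}{-96164 - 25515}} = \frac{1}{\frac{65}{8} \left(-307\right) + \frac{1}{-121679}} = \frac{1}{- \frac{19955}{8} - \frac{1}{121679}} = \frac{1}{- \frac{2428104453}{973432}} = - \frac{973432}{2428104453}$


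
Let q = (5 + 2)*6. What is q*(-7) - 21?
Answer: -315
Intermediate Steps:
q = 42 (q = 7*6 = 42)
q*(-7) - 21 = 42*(-7) - 21 = -294 - 21 = -315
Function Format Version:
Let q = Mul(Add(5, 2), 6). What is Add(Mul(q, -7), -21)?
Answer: -315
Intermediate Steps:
q = 42 (q = Mul(7, 6) = 42)
Add(Mul(q, -7), -21) = Add(Mul(42, -7), -21) = Add(-294, -21) = -315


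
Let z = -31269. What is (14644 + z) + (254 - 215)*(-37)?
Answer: -18068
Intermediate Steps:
(14644 + z) + (254 - 215)*(-37) = (14644 - 31269) + (254 - 215)*(-37) = -16625 + 39*(-37) = -16625 - 1443 = -18068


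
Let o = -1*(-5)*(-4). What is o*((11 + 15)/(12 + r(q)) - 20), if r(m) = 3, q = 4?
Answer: 1096/3 ≈ 365.33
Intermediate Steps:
o = -20 (o = 5*(-4) = -20)
o*((11 + 15)/(12 + r(q)) - 20) = -20*((11 + 15)/(12 + 3) - 20) = -20*(26/15 - 20) = -20*(-274/15) = 1096/3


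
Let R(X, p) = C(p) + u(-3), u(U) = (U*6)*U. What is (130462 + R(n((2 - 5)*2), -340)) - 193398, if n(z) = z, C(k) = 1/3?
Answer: -188645/3 ≈ -62882.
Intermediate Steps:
u(U) = 6*U**2 (u(U) = (6*U)*U = 6*U**2)
C(k) = 1/3
R(X, p) = 163/3 (R(X, p) = 1/3 + 6*(-3)**2 = 1/3 + 6*9 = 1/3 + 54 = 163/3)
(130462 + R(n((2 - 5)*2), -340)) - 193398 = (130462 + 163/3) - 193398 = 391549/3 - 193398 = -188645/3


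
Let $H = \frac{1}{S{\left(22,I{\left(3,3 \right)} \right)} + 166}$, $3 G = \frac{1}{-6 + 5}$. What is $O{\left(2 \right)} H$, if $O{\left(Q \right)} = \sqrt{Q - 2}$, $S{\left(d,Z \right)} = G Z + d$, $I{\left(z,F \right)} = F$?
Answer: $0$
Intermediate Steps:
$G = - \frac{1}{3}$ ($G = \frac{1}{3 \left(-6 + 5\right)} = \frac{1}{3 \left(-1\right)} = \frac{1}{3} \left(-1\right) = - \frac{1}{3} \approx -0.33333$)
$S{\left(d,Z \right)} = d - \frac{Z}{3}$ ($S{\left(d,Z \right)} = - \frac{Z}{3} + d = d - \frac{Z}{3}$)
$O{\left(Q \right)} = \sqrt{-2 + Q}$
$H = \frac{1}{187}$ ($H = \frac{1}{\left(22 - 1\right) + 166} = \frac{1}{21 + 166} = \frac{1}{187} \approx 0.0053476$)
$O{\left(2 \right)} H = \sqrt{-2 + 2} \cdot \frac{1}{187} = \sqrt{0} \cdot \frac{1}{187} = 0 \cdot \frac{1}{187} = 0$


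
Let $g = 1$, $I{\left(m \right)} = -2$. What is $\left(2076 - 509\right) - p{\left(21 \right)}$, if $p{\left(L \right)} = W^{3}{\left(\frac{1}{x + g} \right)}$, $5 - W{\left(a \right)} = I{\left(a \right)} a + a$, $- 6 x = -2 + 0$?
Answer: $\frac{88121}{64} \approx 1376.9$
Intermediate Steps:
$x = \frac{1}{3}$ ($x = - \frac{-2 + 0}{6} = \left(- \frac{1}{6}\right) \left(-2\right) = \frac{1}{3} \approx 0.33333$)
$W{\left(a \right)} = 5 + a$ ($W{\left(a \right)} = 5 - \left(- 2 a + a\right) = 5 - - a = 5 + a$)
$p{\left(L \right)} = \frac{12167}{64}$ ($p{\left(L \right)} = \left(5 + \frac{1}{\frac{1}{3} + 1}\right)^{3} = \left(5 + \frac{1}{\frac{4}{3}}\right)^{3} = \left(5 + \frac{3}{4}\right)^{3} = \left(\frac{23}{4}\right)^{3} = \frac{12167}{64}$)
$\left(2076 - 509\right) - p{\left(21 \right)} = \left(2076 - 509\right) - \frac{12167}{64} = 1567 - \frac{12167}{64} = \frac{88121}{64}$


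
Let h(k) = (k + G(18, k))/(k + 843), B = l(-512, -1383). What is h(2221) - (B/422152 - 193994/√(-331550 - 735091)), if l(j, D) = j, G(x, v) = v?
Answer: 117297997/80842108 - 193994*I*√1066641/1066641 ≈ 1.451 - 187.84*I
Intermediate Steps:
B = -512
h(k) = 2*k/(843 + k) (h(k) = (k + k)/(k + 843) = (2*k)/(843 + k) = 2*k/(843 + k))
h(2221) - (B/422152 - 193994/√(-331550 - 735091)) = 2*2221/(843 + 2221) - (-512/422152 - 193994/√(-331550 - 735091)) = 2*2221/3064 - (-512*1/422152 - 193994*(-I*√1066641/1066641)) = 2*2221*(1/3064) - (-64/52769 - 193994*(-I*√1066641/1066641)) = 2221/1532 - (-64/52769 - (-193994)*I*√1066641/1066641) = 2221/1532 - (-64/52769 + 193994*I*√1066641/1066641) = 2221/1532 + (64/52769 - 193994*I*√1066641/1066641) = 117297997/80842108 - 193994*I*√1066641/1066641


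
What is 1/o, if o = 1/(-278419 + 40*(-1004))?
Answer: -318579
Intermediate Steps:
o = -1/318579 (o = 1/(-278419 - 40160) = 1/(-318579) = -1/318579 ≈ -3.1389e-6)
1/o = 1/(-1/318579) = -318579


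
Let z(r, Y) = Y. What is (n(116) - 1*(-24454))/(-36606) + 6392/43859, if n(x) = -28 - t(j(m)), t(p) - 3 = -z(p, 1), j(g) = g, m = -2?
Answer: -418613332/802751277 ≈ -0.52147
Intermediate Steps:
t(p) = 2 (t(p) = 3 - 1*1 = 3 - 1 = 2)
n(x) = -30 (n(x) = -28 - 1*2 = -28 - 2 = -30)
(n(116) - 1*(-24454))/(-36606) + 6392/43859 = (-30 - 1*(-24454))/(-36606) + 6392/43859 = (-30 + 24454)*(-1/36606) + 6392*(1/43859) = 24424*(-1/36606) + 6392/43859 = -12212/18303 + 6392/43859 = -418613332/802751277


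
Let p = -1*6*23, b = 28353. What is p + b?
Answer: 28215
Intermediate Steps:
p = -138 (p = -6*23 = -138)
p + b = -138 + 28353 = 28215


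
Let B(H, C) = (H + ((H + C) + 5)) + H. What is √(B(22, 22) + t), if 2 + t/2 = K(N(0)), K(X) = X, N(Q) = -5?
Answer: √79 ≈ 8.8882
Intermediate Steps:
t = -14 (t = -4 + 2*(-5) = -4 - 10 = -14)
B(H, C) = 5 + C + 3*H (B(H, C) = (H + ((C + H) + 5)) + H = (H + (5 + C + H)) + H = (5 + C + 2*H) + H = 5 + C + 3*H)
√(B(22, 22) + t) = √((5 + 22 + 3*22) - 14) = √((5 + 22 + 66) - 14) = √(93 - 14) = √79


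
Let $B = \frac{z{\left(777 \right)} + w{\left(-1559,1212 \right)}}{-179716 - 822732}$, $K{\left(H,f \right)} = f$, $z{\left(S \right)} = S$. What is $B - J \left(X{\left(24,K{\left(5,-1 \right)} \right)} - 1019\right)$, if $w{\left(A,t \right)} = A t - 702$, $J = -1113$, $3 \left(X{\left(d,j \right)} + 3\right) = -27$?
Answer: $- \frac{1150310197911}{1002448} \approx -1.1475 \cdot 10^{6}$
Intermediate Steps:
$X{\left(d,j \right)} = -12$ ($X{\left(d,j \right)} = -3 + \frac{1}{3} \left(-27\right) = -3 - 9 = -12$)
$w{\left(A,t \right)} = -702 + A t$
$B = \frac{1889433}{1002448}$ ($B = \frac{777 - 1890210}{-179716 - 822732} = \frac{777 - 1890210}{-1002448} = \left(777 - 1890210\right) \left(- \frac{1}{1002448}\right) = \left(-1889433\right) \left(- \frac{1}{1002448}\right) = \frac{1889433}{1002448} \approx 1.8848$)
$B - J \left(X{\left(24,K{\left(5,-1 \right)} \right)} - 1019\right) = \frac{1889433}{1002448} - - 1113 \left(-12 - 1019\right) = \frac{1889433}{1002448} - \left(-1113\right) \left(-1031\right) = \frac{1889433}{1002448} - 1147503 = - \frac{1150310197911}{1002448}$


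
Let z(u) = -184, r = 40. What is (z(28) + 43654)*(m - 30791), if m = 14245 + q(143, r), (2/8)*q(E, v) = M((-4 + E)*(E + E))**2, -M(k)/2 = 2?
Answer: -716472540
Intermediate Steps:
M(k) = -4 (M(k) = -2*2 = -4)
q(E, v) = 64 (q(E, v) = 4*(-4)**2 = 4*16 = 64)
m = 14309 (m = 14245 + 64 = 14309)
(z(28) + 43654)*(m - 30791) = (-184 + 43654)*(14309 - 30791) = 43470*(-16482) = -716472540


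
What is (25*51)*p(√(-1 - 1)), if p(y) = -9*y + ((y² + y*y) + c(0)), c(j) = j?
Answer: -5100 - 11475*I*√2 ≈ -5100.0 - 16228.0*I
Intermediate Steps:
p(y) = -9*y + 2*y² (p(y) = -9*y + ((y² + y*y) + 0) = -9*y + ((y² + y²) + 0) = -9*y + (2*y² + 0) = -9*y + 2*y²)
(25*51)*p(√(-1 - 1)) = (25*51)*(√(-1 - 1)*(-9 + 2*√(-1 - 1))) = 1275*(√(-2)*(-9 + 2*√(-2))) = 1275*((I*√2)*(-9 + 2*(I*√2))) = 1275*((I*√2)*(-9 + 2*I*√2)) = 1275*(I*√2*(-9 + 2*I*√2)) = 1275*I*√2*(-9 + 2*I*√2)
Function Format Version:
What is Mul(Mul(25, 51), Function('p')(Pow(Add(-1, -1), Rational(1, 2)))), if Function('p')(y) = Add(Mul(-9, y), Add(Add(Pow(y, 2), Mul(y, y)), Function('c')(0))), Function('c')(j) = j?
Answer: Add(-5100, Mul(-11475, I, Pow(2, Rational(1, 2)))) ≈ Add(-5100.0, Mul(-16228., I))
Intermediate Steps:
Function('p')(y) = Add(Mul(-9, y), Mul(2, Pow(y, 2))) (Function('p')(y) = Add(Mul(-9, y), Add(Add(Pow(y, 2), Mul(y, y)), 0)) = Add(Mul(-9, y), Add(Add(Pow(y, 2), Pow(y, 2)), 0)) = Add(Mul(-9, y), Add(Mul(2, Pow(y, 2)), 0)) = Add(Mul(-9, y), Mul(2, Pow(y, 2))))
Mul(Mul(25, 51), Function('p')(Pow(Add(-1, -1), Rational(1, 2)))) = Mul(Mul(25, 51), Mul(Pow(Add(-1, -1), Rational(1, 2)), Add(-9, Mul(2, Pow(Add(-1, -1), Rational(1, 2)))))) = Mul(1275, Mul(Pow(-2, Rational(1, 2)), Add(-9, Mul(2, Pow(-2, Rational(1, 2)))))) = Mul(1275, Mul(Mul(I, Pow(2, Rational(1, 2))), Add(-9, Mul(2, Mul(I, Pow(2, Rational(1, 2))))))) = Mul(1275, Mul(Mul(I, Pow(2, Rational(1, 2))), Add(-9, Mul(2, I, Pow(2, Rational(1, 2)))))) = Mul(1275, Mul(I, Pow(2, Rational(1, 2)), Add(-9, Mul(2, I, Pow(2, Rational(1, 2)))))) = Mul(1275, I, Pow(2, Rational(1, 2)), Add(-9, Mul(2, I, Pow(2, Rational(1, 2)))))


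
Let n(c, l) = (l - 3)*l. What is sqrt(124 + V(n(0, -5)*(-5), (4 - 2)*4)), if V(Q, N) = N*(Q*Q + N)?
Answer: 2*sqrt(80047) ≈ 565.85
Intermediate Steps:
n(c, l) = l*(-3 + l) (n(c, l) = (-3 + l)*l = l*(-3 + l))
V(Q, N) = N*(N + Q**2) (V(Q, N) = N*(Q**2 + N) = N*(N + Q**2))
sqrt(124 + V(n(0, -5)*(-5), (4 - 2)*4)) = sqrt(124 + ((4 - 2)*4)*((4 - 2)*4 + (-5*(-3 - 5)*(-5))**2)) = sqrt(124 + (2*4)*(2*4 + (-5*(-8)*(-5))**2)) = sqrt(124 + 8*(8 + (40*(-5))**2)) = sqrt(124 + 8*(8 + (-200)**2)) = sqrt(124 + 8*(8 + 40000)) = sqrt(124 + 8*40008) = sqrt(124 + 320064) = sqrt(320188) = 2*sqrt(80047)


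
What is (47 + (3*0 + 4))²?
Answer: 2601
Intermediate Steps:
(47 + (3*0 + 4))² = (47 + (0 + 4))² = (47 + 4)² = 51² = 2601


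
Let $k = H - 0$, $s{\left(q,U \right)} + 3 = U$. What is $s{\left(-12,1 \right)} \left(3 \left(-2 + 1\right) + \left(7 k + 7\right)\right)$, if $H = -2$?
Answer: $20$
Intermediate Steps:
$s{\left(q,U \right)} = -3 + U$
$k = -2$ ($k = -2 - 0 = -2 + 0 = -2$)
$s{\left(-12,1 \right)} \left(3 \left(-2 + 1\right) + \left(7 k + 7\right)\right) = \left(-3 + 1\right) \left(3 \left(-2 + 1\right) + \left(7 \left(-2\right) + 7\right)\right) = - 2 \left(3 \left(-1\right) + \left(-14 + 7\right)\right) = - 2 \left(-3 - 7\right) = \left(-2\right) \left(-10\right) = 20$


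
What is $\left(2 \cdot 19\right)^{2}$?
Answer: $1444$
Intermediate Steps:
$\left(2 \cdot 19\right)^{2} = 38^{2} = 1444$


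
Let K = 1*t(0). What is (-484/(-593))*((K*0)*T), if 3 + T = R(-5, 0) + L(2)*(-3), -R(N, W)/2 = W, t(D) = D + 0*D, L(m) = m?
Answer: 0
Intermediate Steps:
t(D) = D (t(D) = D + 0 = D)
R(N, W) = -2*W
K = 0 (K = 1*0 = 0)
T = -9 (T = -3 + (-2*0 + 2*(-3)) = -3 + (0 - 6) = -3 - 6 = -9)
(-484/(-593))*((K*0)*T) = (-484/(-593))*((0*0)*(-9)) = (-484*(-1/593))*(0*(-9)) = (484/593)*0 = 0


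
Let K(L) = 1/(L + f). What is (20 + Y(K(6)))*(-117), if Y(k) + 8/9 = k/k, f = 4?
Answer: -2353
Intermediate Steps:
K(L) = 1/(4 + L) (K(L) = 1/(L + 4) = 1/(4 + L))
Y(k) = ⅑ (Y(k) = -8/9 + k/k = -8/9 + 1 = ⅑)
(20 + Y(K(6)))*(-117) = (20 + ⅑)*(-117) = (181/9)*(-117) = -2353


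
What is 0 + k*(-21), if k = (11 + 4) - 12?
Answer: -63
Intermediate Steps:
k = 3 (k = 15 - 12 = 3)
0 + k*(-21) = 0 + 3*(-21) = 0 - 63 = -63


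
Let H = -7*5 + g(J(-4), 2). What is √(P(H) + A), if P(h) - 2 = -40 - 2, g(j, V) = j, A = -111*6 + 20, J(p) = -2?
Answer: 7*I*√14 ≈ 26.192*I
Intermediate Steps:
A = -646 (A = -666 + 20 = -646)
H = -37 (H = -7*5 - 2 = -35 - 2 = -37)
P(h) = -40 (P(h) = 2 + (-40 - 2) = 2 - 42 = -40)
√(P(H) + A) = √(-40 - 646) = √(-686) = 7*I*√14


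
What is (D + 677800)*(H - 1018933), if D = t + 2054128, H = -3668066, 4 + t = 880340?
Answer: -16930677755736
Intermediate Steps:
t = 880336 (t = -4 + 880340 = 880336)
D = 2934464 (D = 880336 + 2054128 = 2934464)
(D + 677800)*(H - 1018933) = (2934464 + 677800)*(-3668066 - 1018933) = 3612264*(-4686999) = -16930677755736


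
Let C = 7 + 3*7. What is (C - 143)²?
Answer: 13225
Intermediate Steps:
C = 28 (C = 7 + 21 = 28)
(C - 143)² = (28 - 143)² = (-115)² = 13225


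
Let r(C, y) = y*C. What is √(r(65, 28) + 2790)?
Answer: √4610 ≈ 67.897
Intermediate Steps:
r(C, y) = C*y
√(r(65, 28) + 2790) = √(65*28 + 2790) = √(1820 + 2790) = √4610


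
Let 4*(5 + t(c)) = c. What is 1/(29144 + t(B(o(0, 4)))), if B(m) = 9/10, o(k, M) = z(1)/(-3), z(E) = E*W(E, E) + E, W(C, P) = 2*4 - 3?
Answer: 40/1165569 ≈ 3.4318e-5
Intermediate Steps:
W(C, P) = 5 (W(C, P) = 8 - 3 = 5)
z(E) = 6*E (z(E) = E*5 + E = 5*E + E = 6*E)
o(k, M) = -2 (o(k, M) = (6*1)/(-3) = -⅓*6 = -2)
B(m) = 9/10 (B(m) = 9*(⅒) = 9/10)
t(c) = -5 + c/4
1/(29144 + t(B(o(0, 4)))) = 1/(29144 + (-5 + (¼)*(9/10))) = 1/(29144 + (-5 + 9/40)) = 1/(29144 - 191/40) = 1/(1165569/40) = 40/1165569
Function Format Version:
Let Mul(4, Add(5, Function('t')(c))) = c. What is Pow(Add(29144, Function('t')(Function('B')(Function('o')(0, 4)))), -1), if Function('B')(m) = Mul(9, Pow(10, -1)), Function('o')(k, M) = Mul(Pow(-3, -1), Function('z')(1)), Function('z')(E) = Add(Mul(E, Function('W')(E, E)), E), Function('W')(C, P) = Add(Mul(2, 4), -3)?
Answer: Rational(40, 1165569) ≈ 3.4318e-5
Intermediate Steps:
Function('W')(C, P) = 5 (Function('W')(C, P) = Add(8, -3) = 5)
Function('z')(E) = Mul(6, E) (Function('z')(E) = Add(Mul(E, 5), E) = Add(Mul(5, E), E) = Mul(6, E))
Function('o')(k, M) = -2 (Function('o')(k, M) = Mul(Pow(-3, -1), Mul(6, 1)) = Mul(Rational(-1, 3), 6) = -2)
Function('B')(m) = Rational(9, 10) (Function('B')(m) = Mul(9, Rational(1, 10)) = Rational(9, 10))
Function('t')(c) = Add(-5, Mul(Rational(1, 4), c))
Pow(Add(29144, Function('t')(Function('B')(Function('o')(0, 4)))), -1) = Pow(Add(29144, Add(-5, Mul(Rational(1, 4), Rational(9, 10)))), -1) = Pow(Add(29144, Add(-5, Rational(9, 40))), -1) = Pow(Add(29144, Rational(-191, 40)), -1) = Pow(Rational(1165569, 40), -1) = Rational(40, 1165569)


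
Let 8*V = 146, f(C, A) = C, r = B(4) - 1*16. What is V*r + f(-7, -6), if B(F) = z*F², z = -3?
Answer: -1175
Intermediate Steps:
B(F) = -3*F²
r = -64 (r = -3*4² - 1*16 = -3*16 - 16 = -48 - 16 = -64)
V = 73/4 (V = (⅛)*146 = 73/4 ≈ 18.250)
V*r + f(-7, -6) = (73/4)*(-64) - 7 = -1168 - 7 = -1175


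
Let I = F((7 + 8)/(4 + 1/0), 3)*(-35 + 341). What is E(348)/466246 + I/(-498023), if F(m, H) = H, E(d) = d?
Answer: -127350912/116100615829 ≈ -0.0010969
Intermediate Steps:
I = 918 (I = 3*(-35 + 341) = 3*306 = 918)
E(348)/466246 + I/(-498023) = 348/466246 + 918/(-498023) = 348*(1/466246) + 918*(-1/498023) = 174/233123 - 918/498023 = -127350912/116100615829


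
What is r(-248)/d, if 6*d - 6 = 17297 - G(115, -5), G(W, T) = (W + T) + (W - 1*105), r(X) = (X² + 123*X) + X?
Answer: 184512/17183 ≈ 10.738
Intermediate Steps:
r(X) = X² + 124*X
G(W, T) = -105 + T + 2*W (G(W, T) = (T + W) + (W - 105) = (T + W) + (-105 + W) = -105 + T + 2*W)
d = 17183/6 (d = 1 + (17297 - (-105 - 5 + 2*115))/6 = 1 + (17297 - (-105 - 5 + 230))/6 = 1 + (17297 - 1*120)/6 = 1 + (17297 - 120)/6 = 1 + (⅙)*17177 = 1 + 17177/6 = 17183/6 ≈ 2863.8)
r(-248)/d = (-248*(124 - 248))/(17183/6) = -248*(-124)*(6/17183) = 30752*(6/17183) = 184512/17183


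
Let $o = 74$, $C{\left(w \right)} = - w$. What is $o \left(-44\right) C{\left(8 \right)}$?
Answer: $26048$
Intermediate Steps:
$o \left(-44\right) C{\left(8 \right)} = 74 \left(-44\right) \left(\left(-1\right) 8\right) = \left(-3256\right) \left(-8\right) = 26048$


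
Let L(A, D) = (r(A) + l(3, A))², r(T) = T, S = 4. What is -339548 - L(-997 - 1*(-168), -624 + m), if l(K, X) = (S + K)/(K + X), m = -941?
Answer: -14297205681/13924 ≈ -1.0268e+6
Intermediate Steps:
l(K, X) = (4 + K)/(K + X)
L(A, D) = (A + 7/(3 + A))² (L(A, D) = (A + (4 + 3)/(3 + A))² = (A + 7/(3 + A))²)
-339548 - L(-997 - 1*(-168), -624 + m) = -339548 - (7 + (-997 - 1*(-168))*(3 + (-997 - 1*(-168))))²/(3 + (-997 - 1*(-168)))² = -339548 - (7 + (-997 + 168)*(3 + (-997 + 168)))²/(3 + (-997 + 168))² = -339548 - (7 - 829*(3 - 829))²/(3 - 829)² = -339548 - (7 - 829*(-826))²/(-826)² = -339548 - (7 + 684754)²/682276 = -339548 - 684761²/682276 = -339548 - 468897627121/682276 = -339548 - 1*9569339329/13924 = -339548 - 9569339329/13924 = -14297205681/13924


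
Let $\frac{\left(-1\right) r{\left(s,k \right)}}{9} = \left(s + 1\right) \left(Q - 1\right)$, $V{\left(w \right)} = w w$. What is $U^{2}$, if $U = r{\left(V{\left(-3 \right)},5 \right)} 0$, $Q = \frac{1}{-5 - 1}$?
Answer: $0$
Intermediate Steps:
$V{\left(w \right)} = w^{2}$
$Q = - \frac{1}{6}$ ($Q = \frac{1}{-6} = - \frac{1}{6} \approx -0.16667$)
$r{\left(s,k \right)} = \frac{21}{2} + \frac{21 s}{2}$ ($r{\left(s,k \right)} = - 9 \left(s + 1\right) \left(- \frac{1}{6} - 1\right) = - 9 \left(1 + s\right) \left(- \frac{7}{6}\right) = - 9 \left(- \frac{7}{6} - \frac{7 s}{6}\right) = \frac{21}{2} + \frac{21 s}{2}$)
$U = 0$ ($U = \left(\frac{21}{2} + \frac{21 \left(-3\right)^{2}}{2}\right) 0 = \left(\frac{21}{2} + \frac{21}{2} \cdot 9\right) 0 = \left(\frac{21}{2} + \frac{189}{2}\right) 0 = 105 \cdot 0 = 0$)
$U^{2} = 0^{2} = 0$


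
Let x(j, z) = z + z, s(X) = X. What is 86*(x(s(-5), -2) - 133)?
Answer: -11782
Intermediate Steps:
x(j, z) = 2*z
86*(x(s(-5), -2) - 133) = 86*(2*(-2) - 133) = 86*(-4 - 133) = 86*(-137) = -11782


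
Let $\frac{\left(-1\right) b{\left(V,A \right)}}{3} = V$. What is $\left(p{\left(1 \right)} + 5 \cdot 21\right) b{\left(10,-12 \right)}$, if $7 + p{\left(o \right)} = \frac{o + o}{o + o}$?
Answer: $-2970$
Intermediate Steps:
$b{\left(V,A \right)} = - 3 V$
$p{\left(o \right)} = -6$ ($p{\left(o \right)} = -7 + \frac{o + o}{o + o} = -7 + \frac{2 o}{2 o} = -7 + 2 o \frac{1}{2 o} = -7 + 1 = -6$)
$\left(p{\left(1 \right)} + 5 \cdot 21\right) b{\left(10,-12 \right)} = \left(-6 + 5 \cdot 21\right) \left(\left(-3\right) 10\right) = \left(-6 + 105\right) \left(-30\right) = 99 \left(-30\right) = -2970$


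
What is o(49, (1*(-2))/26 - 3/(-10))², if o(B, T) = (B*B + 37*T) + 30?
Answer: 100554312609/16900 ≈ 5.9500e+6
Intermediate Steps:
o(B, T) = 30 + B² + 37*T (o(B, T) = (B² + 37*T) + 30 = 30 + B² + 37*T)
o(49, (1*(-2))/26 - 3/(-10))² = (30 + 49² + 37*((1*(-2))/26 - 3/(-10)))² = (30 + 2401 + 37*(-2*1/26 - 3*(-⅒)))² = (30 + 2401 + 37*(-1/13 + 3/10))² = (30 + 2401 + 37*(29/130))² = (30 + 2401 + 1073/130)² = (317103/130)² = 100554312609/16900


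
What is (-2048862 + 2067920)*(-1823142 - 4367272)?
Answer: -117976910012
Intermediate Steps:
(-2048862 + 2067920)*(-1823142 - 4367272) = 19058*(-6190414) = -117976910012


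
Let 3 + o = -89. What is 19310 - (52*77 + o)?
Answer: 15398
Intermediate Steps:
o = -92 (o = -3 - 89 = -92)
19310 - (52*77 + o) = 19310 - (52*77 - 92) = 19310 - (4004 - 92) = 19310 - 1*3912 = 19310 - 3912 = 15398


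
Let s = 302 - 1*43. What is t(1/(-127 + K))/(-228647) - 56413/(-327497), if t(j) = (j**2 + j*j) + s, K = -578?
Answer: 6368799564918206/37217831689986975 ≈ 0.17112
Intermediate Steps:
s = 259 (s = 302 - 43 = 259)
t(j) = 259 + 2*j**2 (t(j) = (j**2 + j*j) + 259 = (j**2 + j**2) + 259 = 2*j**2 + 259 = 259 + 2*j**2)
t(1/(-127 + K))/(-228647) - 56413/(-327497) = (259 + 2*(1/(-127 - 578))**2)/(-228647) - 56413/(-327497) = (259 + 2*(1/(-705))**2)*(-1/228647) - 56413*(-1/327497) = (259 + 2*(-1/705)**2)*(-1/228647) + 56413/327497 = (259 + 2*(1/497025))*(-1/228647) + 56413/327497 = (259 + 2/497025)*(-1/228647) + 56413/327497 = (128729477/497025)*(-1/228647) + 56413/327497 = -128729477/113643275175 + 56413/327497 = 6368799564918206/37217831689986975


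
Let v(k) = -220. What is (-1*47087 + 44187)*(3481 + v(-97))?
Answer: -9456900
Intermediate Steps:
(-1*47087 + 44187)*(3481 + v(-97)) = (-1*47087 + 44187)*(3481 - 220) = (-47087 + 44187)*3261 = -2900*3261 = -9456900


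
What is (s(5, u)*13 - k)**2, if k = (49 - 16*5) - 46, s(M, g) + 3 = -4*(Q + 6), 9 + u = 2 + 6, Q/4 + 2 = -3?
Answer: 586756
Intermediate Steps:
Q = -20 (Q = -8 + 4*(-3) = -8 - 12 = -20)
u = -1 (u = -9 + (2 + 6) = -9 + 8 = -1)
s(M, g) = 53 (s(M, g) = -3 - 4*(-20 + 6) = -3 - 4*(-14) = -3 + 56 = 53)
k = -77 (k = (49 - 80) - 46 = -31 - 46 = -77)
(s(5, u)*13 - k)**2 = (53*13 - 1*(-77))**2 = (689 + 77)**2 = 766**2 = 586756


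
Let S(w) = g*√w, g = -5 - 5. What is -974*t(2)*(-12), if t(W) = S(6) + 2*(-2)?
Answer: -46752 - 116880*√6 ≈ -3.3305e+5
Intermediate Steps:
g = -10
S(w) = -10*√w
t(W) = -4 - 10*√6 (t(W) = -10*√6 + 2*(-2) = -10*√6 - 4 = -4 - 10*√6)
-974*t(2)*(-12) = -974*(-4 - 10*√6)*(-12) = -974*(48 + 120*√6) = -46752 - 116880*√6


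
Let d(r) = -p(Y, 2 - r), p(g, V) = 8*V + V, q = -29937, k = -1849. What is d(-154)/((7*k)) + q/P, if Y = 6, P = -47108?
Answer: 453614223/609718844 ≈ 0.74397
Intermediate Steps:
p(g, V) = 9*V
d(r) = -18 + 9*r (d(r) = -9*(2 - r) = -(18 - 9*r) = -18 + 9*r)
d(-154)/((7*k)) + q/P = (-18 + 9*(-154))/((7*(-1849))) - 29937/(-47108) = (-18 - 1386)/(-12943) - 29937*(-1/47108) = -1404*(-1/12943) + 29937/47108 = 1404/12943 + 29937/47108 = 453614223/609718844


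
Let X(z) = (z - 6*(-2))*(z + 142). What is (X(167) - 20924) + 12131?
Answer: 46518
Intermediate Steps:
X(z) = (12 + z)*(142 + z) (X(z) = (z + 12)*(142 + z) = (12 + z)*(142 + z))
(X(167) - 20924) + 12131 = ((1704 + 167**2 + 154*167) - 20924) + 12131 = ((1704 + 27889 + 25718) - 20924) + 12131 = (55311 - 20924) + 12131 = 34387 + 12131 = 46518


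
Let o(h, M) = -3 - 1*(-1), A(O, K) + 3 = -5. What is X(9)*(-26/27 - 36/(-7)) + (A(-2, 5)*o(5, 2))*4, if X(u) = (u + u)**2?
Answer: 9928/7 ≈ 1418.3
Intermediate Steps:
A(O, K) = -8 (A(O, K) = -3 - 5 = -8)
o(h, M) = -2 (o(h, M) = -3 + 1 = -2)
X(u) = 4*u**2 (X(u) = (2*u)**2 = 4*u**2)
X(9)*(-26/27 - 36/(-7)) + (A(-2, 5)*o(5, 2))*4 = (4*9**2)*(-26/27 - 36/(-7)) - 8*(-2)*4 = (4*81)*(-26*1/27 - 36*(-1/7)) + 16*4 = 324*(-26/27 + 36/7) + 64 = 324*(790/189) + 64 = 9480/7 + 64 = 9928/7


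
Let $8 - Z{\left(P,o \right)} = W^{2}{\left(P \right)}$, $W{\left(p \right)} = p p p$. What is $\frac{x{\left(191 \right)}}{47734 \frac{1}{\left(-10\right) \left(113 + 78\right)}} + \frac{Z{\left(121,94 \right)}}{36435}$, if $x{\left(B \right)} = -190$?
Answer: $- \frac{10700694779411203}{124227735} \approx -8.6138 \cdot 10^{7}$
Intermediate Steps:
$W{\left(p \right)} = p^{3}$ ($W{\left(p \right)} = p^{2} p = p^{3}$)
$Z{\left(P,o \right)} = 8 - P^{6}$ ($Z{\left(P,o \right)} = 8 - \left(P^{3}\right)^{2} = 8 - P^{6}$)
$\frac{x{\left(191 \right)}}{47734 \frac{1}{\left(-10\right) \left(113 + 78\right)}} + \frac{Z{\left(121,94 \right)}}{36435} = - \frac{190}{47734 \frac{1}{\left(-10\right) \left(113 + 78\right)}} + \frac{8 - 121^{6}}{36435} = - \frac{190}{47734 \frac{1}{\left(-10\right) 191}} + \left(8 - 3138428376721\right) \frac{1}{36435} = - \frac{190}{47734 \frac{1}{-1910}} + \left(8 - 3138428376721\right) \frac{1}{36435} = - \frac{190}{47734 \left(- \frac{1}{1910}\right)} - \frac{448346910959}{5205} = - \frac{190}{- \frac{23867}{955}} - \frac{448346910959}{5205} = \left(-190\right) \left(- \frac{955}{23867}\right) - \frac{448346910959}{5205} = \frac{181450}{23867} - \frac{448346910959}{5205} = - \frac{10700694779411203}{124227735}$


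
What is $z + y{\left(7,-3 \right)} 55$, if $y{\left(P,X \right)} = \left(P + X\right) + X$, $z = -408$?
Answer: $-353$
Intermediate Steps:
$y{\left(P,X \right)} = P + 2 X$
$z + y{\left(7,-3 \right)} 55 = -408 + \left(7 + 2 \left(-3\right)\right) 55 = -408 + \left(7 - 6\right) 55 = -408 + 1 \cdot 55 = -408 + 55 = -353$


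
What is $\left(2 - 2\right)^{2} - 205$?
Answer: $-205$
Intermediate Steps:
$\left(2 - 2\right)^{2} - 205 = 0^{2} - 205 = 0 - 205 = -205$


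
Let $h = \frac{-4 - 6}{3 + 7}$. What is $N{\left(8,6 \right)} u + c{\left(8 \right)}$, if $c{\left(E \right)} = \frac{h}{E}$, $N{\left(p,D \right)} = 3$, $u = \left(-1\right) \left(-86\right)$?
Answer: $\frac{2063}{8} \approx 257.88$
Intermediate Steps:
$u = 86$
$h = -1$ ($h = - \frac{10}{10} = \left(-10\right) \frac{1}{10} = -1$)
$c{\left(E \right)} = - \frac{1}{E}$
$N{\left(8,6 \right)} u + c{\left(8 \right)} = 3 \cdot 86 - \frac{1}{8} = 258 - \frac{1}{8} = \frac{2063}{8}$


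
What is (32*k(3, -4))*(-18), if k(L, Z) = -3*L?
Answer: 5184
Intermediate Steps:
(32*k(3, -4))*(-18) = (32*(-3*3))*(-18) = (32*(-9))*(-18) = -288*(-18) = 5184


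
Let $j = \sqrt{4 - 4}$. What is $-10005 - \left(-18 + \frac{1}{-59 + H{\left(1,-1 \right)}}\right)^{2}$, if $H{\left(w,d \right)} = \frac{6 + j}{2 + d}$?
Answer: $- \frac{29016070}{2809} \approx -10330.0$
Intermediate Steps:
$j = 0$ ($j = \sqrt{0} = 0$)
$H{\left(w,d \right)} = \frac{6}{2 + d}$ ($H{\left(w,d \right)} = \frac{6 + 0}{2 + d} = \frac{6}{2 + d}$)
$-10005 - \left(-18 + \frac{1}{-59 + H{\left(1,-1 \right)}}\right)^{2} = -10005 - \left(-18 + \frac{1}{-59 + \frac{6}{2 - 1}}\right)^{2} = -10005 - \left(-18 + \frac{1}{-59 + \frac{6}{1}}\right)^{2} = -10005 - \left(-18 + \frac{1}{-59 + 6 \cdot 1}\right)^{2} = -10005 - \left(-18 + \frac{1}{-59 + 6}\right)^{2} = -10005 - \left(-18 + \frac{1}{-53}\right)^{2} = -10005 - \left(-18 - \frac{1}{53}\right)^{2} = -10005 - \left(- \frac{955}{53}\right)^{2} = -10005 - \frac{912025}{2809} = - \frac{29016070}{2809}$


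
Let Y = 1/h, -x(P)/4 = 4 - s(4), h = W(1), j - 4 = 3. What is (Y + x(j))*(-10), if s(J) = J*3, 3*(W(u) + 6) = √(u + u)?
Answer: -51250/161 + 15*√2/161 ≈ -318.19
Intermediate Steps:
j = 7 (j = 4 + 3 = 7)
W(u) = -6 + √2*√u/3 (W(u) = -6 + √(u + u)/3 = -6 + √(2*u)/3 = -6 + (√2*√u)/3 = -6 + √2*√u/3)
h = -6 + √2/3 (h = -6 + √2*√1/3 = -6 + (⅓)*√2*1 = -6 + √2/3 ≈ -5.5286)
s(J) = 3*J
x(P) = 32 (x(P) = -4*(4 - 3*4) = -4*(4 - 1*12) = -4*(4 - 12) = -4*(-8) = 32)
Y = 1/(-6 + √2/3) ≈ -0.18088
(Y + x(j))*(-10) = ((-27/161 - 3*√2/322) + 32)*(-10) = (5125/161 - 3*√2/322)*(-10) = -51250/161 + 15*√2/161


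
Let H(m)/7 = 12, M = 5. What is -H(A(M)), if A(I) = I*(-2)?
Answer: -84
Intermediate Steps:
A(I) = -2*I
H(m) = 84 (H(m) = 7*12 = 84)
-H(A(M)) = -1*84 = -84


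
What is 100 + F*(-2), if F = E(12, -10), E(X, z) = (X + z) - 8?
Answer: 112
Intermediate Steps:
E(X, z) = -8 + X + z
F = -6 (F = -8 + 12 - 10 = -6)
100 + F*(-2) = 100 - 6*(-2) = 100 + 12 = 112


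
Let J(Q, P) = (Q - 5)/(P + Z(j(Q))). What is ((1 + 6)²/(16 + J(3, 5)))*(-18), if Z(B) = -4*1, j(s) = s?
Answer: -63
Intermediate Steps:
Z(B) = -4
J(Q, P) = (-5 + Q)/(-4 + P) (J(Q, P) = (Q - 5)/(P - 4) = (-5 + Q)/(-4 + P))
((1 + 6)²/(16 + J(3, 5)))*(-18) = ((1 + 6)²/(16 + (-5 + 3)/(-4 + 5)))*(-18) = (7²/(16 - 2/1))*(-18) = (49/(16 + 1*(-2)))*(-18) = (49/(16 - 2))*(-18) = (49/14)*(-18) = ((1/14)*49)*(-18) = (7/2)*(-18) = -63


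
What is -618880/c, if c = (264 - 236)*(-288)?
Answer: 4835/63 ≈ 76.746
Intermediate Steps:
c = -8064 (c = 28*(-288) = -8064)
-618880/c = -618880/(-8064) = -618880*(-1/8064) = 4835/63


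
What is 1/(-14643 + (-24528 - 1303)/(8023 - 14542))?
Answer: -6519/95431886 ≈ -6.8311e-5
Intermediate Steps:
1/(-14643 + (-24528 - 1303)/(8023 - 14542)) = 1/(-14643 - 25831/(-6519)) = 1/(-14643 - 25831*(-1/6519)) = 1/(-14643 + 25831/6519) = 1/(-95431886/6519) = -6519/95431886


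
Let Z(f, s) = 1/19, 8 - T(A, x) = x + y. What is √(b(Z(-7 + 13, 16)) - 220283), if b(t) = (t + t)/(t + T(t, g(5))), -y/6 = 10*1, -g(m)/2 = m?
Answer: 3*I*√53829552869/1483 ≈ 469.34*I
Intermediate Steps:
g(m) = -2*m
y = -60 ≈ -60.000
T(A, x) = 68 - x (T(A, x) = 8 - (x - 60) = 8 - (-60 + x) = 8 + (60 - x) = 68 - x)
Z(f, s) = 1/19
b(t) = 2*t/(78 + t) (b(t) = (t + t)/(t + (68 - (-2)*5)) = (2*t)/(t + (68 - 1*(-10))) = (2*t)/(t + (68 + 10)) = (2*t)/(t + 78) = (2*t)/(78 + t) = 2*t/(78 + t))
√(b(Z(-7 + 13, 16)) - 220283) = √(2*(1/19)/(78 + 1/19) - 220283) = √(2*(1/19)/(1483/19) - 220283) = √(2*(1/19)*(19/1483) - 220283) = √(2/1483 - 220283) = √(-326679687/1483) = 3*I*√53829552869/1483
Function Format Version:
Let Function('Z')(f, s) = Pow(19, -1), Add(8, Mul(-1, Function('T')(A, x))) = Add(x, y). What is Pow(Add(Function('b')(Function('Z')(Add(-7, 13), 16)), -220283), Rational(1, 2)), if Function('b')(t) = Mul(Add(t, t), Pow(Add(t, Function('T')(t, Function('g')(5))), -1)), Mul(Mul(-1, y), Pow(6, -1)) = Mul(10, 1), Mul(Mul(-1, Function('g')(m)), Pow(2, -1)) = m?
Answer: Mul(Rational(3, 1483), I, Pow(53829552869, Rational(1, 2))) ≈ Mul(469.34, I)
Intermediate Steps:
Function('g')(m) = Mul(-2, m)
y = -60 (y = Mul(-6, Mul(10, 1)) = Mul(-6, 10) = -60)
Function('T')(A, x) = Add(68, Mul(-1, x)) (Function('T')(A, x) = Add(8, Mul(-1, Add(x, -60))) = Add(8, Mul(-1, Add(-60, x))) = Add(8, Add(60, Mul(-1, x))) = Add(68, Mul(-1, x)))
Function('Z')(f, s) = Rational(1, 19)
Function('b')(t) = Mul(2, t, Pow(Add(78, t), -1)) (Function('b')(t) = Mul(Add(t, t), Pow(Add(t, Add(68, Mul(-1, Mul(-2, 5)))), -1)) = Mul(Mul(2, t), Pow(Add(t, Add(68, Mul(-1, -10))), -1)) = Mul(Mul(2, t), Pow(Add(t, Add(68, 10)), -1)) = Mul(Mul(2, t), Pow(Add(t, 78), -1)) = Mul(Mul(2, t), Pow(Add(78, t), -1)) = Mul(2, t, Pow(Add(78, t), -1)))
Pow(Add(Function('b')(Function('Z')(Add(-7, 13), 16)), -220283), Rational(1, 2)) = Pow(Add(Mul(2, Rational(1, 19), Pow(Add(78, Rational(1, 19)), -1)), -220283), Rational(1, 2)) = Pow(Add(Mul(2, Rational(1, 19), Pow(Rational(1483, 19), -1)), -220283), Rational(1, 2)) = Pow(Add(Mul(2, Rational(1, 19), Rational(19, 1483)), -220283), Rational(1, 2)) = Pow(Add(Rational(2, 1483), -220283), Rational(1, 2)) = Pow(Rational(-326679687, 1483), Rational(1, 2)) = Mul(Rational(3, 1483), I, Pow(53829552869, Rational(1, 2)))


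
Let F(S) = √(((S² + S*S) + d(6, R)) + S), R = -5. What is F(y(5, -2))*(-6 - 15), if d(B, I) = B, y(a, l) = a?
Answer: -21*√61 ≈ -164.02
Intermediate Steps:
F(S) = √(6 + S + 2*S²) (F(S) = √(((S² + S*S) + 6) + S) = √(((S² + S²) + 6) + S) = √((2*S² + 6) + S) = √((6 + 2*S²) + S) = √(6 + S + 2*S²))
F(y(5, -2))*(-6 - 15) = √(6 + 5 + 2*5²)*(-6 - 15) = √(6 + 5 + 2*25)*(-21) = √(6 + 5 + 50)*(-21) = √61*(-21) = -21*√61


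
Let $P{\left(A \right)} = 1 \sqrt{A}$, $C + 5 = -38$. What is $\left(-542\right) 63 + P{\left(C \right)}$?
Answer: $-34146 + i \sqrt{43} \approx -34146.0 + 6.5574 i$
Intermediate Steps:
$C = -43$ ($C = -5 - 38 = -43$)
$P{\left(A \right)} = \sqrt{A}$
$\left(-542\right) 63 + P{\left(C \right)} = \left(-542\right) 63 + \sqrt{-43} = -34146 + i \sqrt{43}$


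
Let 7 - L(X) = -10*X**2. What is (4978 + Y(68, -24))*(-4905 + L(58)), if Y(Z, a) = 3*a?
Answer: 141008252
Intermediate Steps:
L(X) = 7 + 10*X**2 (L(X) = 7 - (-10)*X**2 = 7 + 10*X**2)
(4978 + Y(68, -24))*(-4905 + L(58)) = (4978 + 3*(-24))*(-4905 + (7 + 10*58**2)) = (4978 - 72)*(-4905 + (7 + 10*3364)) = 4906*(-4905 + (7 + 33640)) = 4906*(-4905 + 33647) = 4906*28742 = 141008252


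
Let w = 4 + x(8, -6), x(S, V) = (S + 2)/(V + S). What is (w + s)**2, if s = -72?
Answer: 3969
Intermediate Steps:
x(S, V) = (2 + S)/(S + V)
w = 9 (w = 4 + (2 + 8)/(8 - 6) = 4 + 10/2 = 4 + (1/2)*10 = 4 + 5 = 9)
(w + s)**2 = (9 - 72)**2 = (-63)**2 = 3969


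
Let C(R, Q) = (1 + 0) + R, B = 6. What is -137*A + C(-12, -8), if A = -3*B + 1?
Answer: 2318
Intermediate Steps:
C(R, Q) = 1 + R
A = -17 (A = -3*6 + 1 = -18 + 1 = -17)
-137*A + C(-12, -8) = -137*(-17) + (1 - 12) = 2329 - 11 = 2318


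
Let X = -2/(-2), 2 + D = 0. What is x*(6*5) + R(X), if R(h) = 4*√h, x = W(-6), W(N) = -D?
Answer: 64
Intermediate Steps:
D = -2 (D = -2 + 0 = -2)
W(N) = 2 (W(N) = -1*(-2) = 2)
X = 1 (X = -2*(-½) = 1)
x = 2
x*(6*5) + R(X) = 2*(6*5) + 4*√1 = 2*30 + 4*1 = 60 + 4 = 64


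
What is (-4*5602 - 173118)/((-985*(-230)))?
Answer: -97763/113275 ≈ -0.86306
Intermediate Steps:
(-4*5602 - 173118)/((-985*(-230))) = (-22408 - 173118)/226550 = -195526*1/226550 = -97763/113275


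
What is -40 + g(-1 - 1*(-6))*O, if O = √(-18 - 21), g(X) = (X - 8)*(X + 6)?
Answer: -40 - 33*I*√39 ≈ -40.0 - 206.08*I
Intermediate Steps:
g(X) = (-8 + X)*(6 + X)
O = I*√39 (O = √(-39) = I*√39 ≈ 6.245*I)
-40 + g(-1 - 1*(-6))*O = -40 + (-48 + (-1 - 1*(-6))² - 2*(-1 - 1*(-6)))*(I*√39) = -40 + (-48 + (-1 + 6)² - 2*(-1 + 6))*(I*√39) = -40 + (-48 + 5² - 2*5)*(I*√39) = -40 + (-48 + 25 - 10)*(I*√39) = -40 - 33*I*√39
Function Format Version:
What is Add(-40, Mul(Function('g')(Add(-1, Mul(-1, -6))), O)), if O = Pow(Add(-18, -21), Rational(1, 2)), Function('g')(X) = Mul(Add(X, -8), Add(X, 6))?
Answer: Add(-40, Mul(-33, I, Pow(39, Rational(1, 2)))) ≈ Add(-40.000, Mul(-206.08, I))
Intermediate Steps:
Function('g')(X) = Mul(Add(-8, X), Add(6, X))
O = Mul(I, Pow(39, Rational(1, 2))) (O = Pow(-39, Rational(1, 2)) = Mul(I, Pow(39, Rational(1, 2))) ≈ Mul(6.2450, I))
Add(-40, Mul(Function('g')(Add(-1, Mul(-1, -6))), O)) = Add(-40, Mul(Add(-48, Pow(Add(-1, Mul(-1, -6)), 2), Mul(-2, Add(-1, Mul(-1, -6)))), Mul(I, Pow(39, Rational(1, 2))))) = Add(-40, Mul(Add(-48, Pow(Add(-1, 6), 2), Mul(-2, Add(-1, 6))), Mul(I, Pow(39, Rational(1, 2))))) = Add(-40, Mul(Add(-48, Pow(5, 2), Mul(-2, 5)), Mul(I, Pow(39, Rational(1, 2))))) = Add(-40, Mul(Add(-48, 25, -10), Mul(I, Pow(39, Rational(1, 2))))) = Add(-40, Mul(-33, Mul(I, Pow(39, Rational(1, 2))))) = Add(-40, Mul(-33, I, Pow(39, Rational(1, 2))))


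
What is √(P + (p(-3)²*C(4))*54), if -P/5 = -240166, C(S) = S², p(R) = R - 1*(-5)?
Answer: √1204286 ≈ 1097.4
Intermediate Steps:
p(R) = 5 + R (p(R) = R + 5 = 5 + R)
P = 1200830 (P = -5*(-240166) = 1200830)
√(P + (p(-3)²*C(4))*54) = √(1200830 + ((5 - 3)²*4²)*54) = √(1200830 + (2²*16)*54) = √(1200830 + (4*16)*54) = √(1200830 + 64*54) = √(1200830 + 3456) = √1204286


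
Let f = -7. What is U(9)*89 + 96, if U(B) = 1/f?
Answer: 583/7 ≈ 83.286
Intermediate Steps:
U(B) = -⅐ (U(B) = 1/(-7) = -⅐)
U(9)*89 + 96 = -⅐*89 + 96 = -89/7 + 96 = 583/7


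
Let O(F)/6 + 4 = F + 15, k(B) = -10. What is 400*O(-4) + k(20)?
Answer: 16790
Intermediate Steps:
O(F) = 66 + 6*F (O(F) = -24 + 6*(F + 15) = -24 + 6*(15 + F) = -24 + (90 + 6*F) = 66 + 6*F)
400*O(-4) + k(20) = 400*(66 + 6*(-4)) - 10 = 400*(66 - 24) - 10 = 400*42 - 10 = 16800 - 10 = 16790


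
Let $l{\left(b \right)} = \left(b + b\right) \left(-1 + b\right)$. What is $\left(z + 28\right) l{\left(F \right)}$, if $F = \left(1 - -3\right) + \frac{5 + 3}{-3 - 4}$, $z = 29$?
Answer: $\frac{29640}{49} \approx 604.9$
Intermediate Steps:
$F = \frac{20}{7}$ ($F = \left(1 + 3\right) + \frac{8}{-7} = 4 + 8 \left(- \frac{1}{7}\right) = 4 - \frac{8}{7} = \frac{20}{7} \approx 2.8571$)
$l{\left(b \right)} = 2 b \left(-1 + b\right)$
$\left(z + 28\right) l{\left(F \right)} = \left(29 + 28\right) 2 \cdot \frac{20}{7} \left(-1 + \frac{20}{7}\right) = 57 \cdot 2 \cdot \frac{20}{7} \cdot \frac{13}{7} = 57 \cdot \frac{520}{49} = \frac{29640}{49}$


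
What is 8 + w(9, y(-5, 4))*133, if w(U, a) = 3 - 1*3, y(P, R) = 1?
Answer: 8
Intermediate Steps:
w(U, a) = 0 (w(U, a) = 3 - 3 = 0)
8 + w(9, y(-5, 4))*133 = 8 + 0*133 = 8 + 0 = 8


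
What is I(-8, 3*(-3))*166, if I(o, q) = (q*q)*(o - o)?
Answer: 0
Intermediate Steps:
I(o, q) = 0 (I(o, q) = q²*0 = 0)
I(-8, 3*(-3))*166 = 0*166 = 0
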